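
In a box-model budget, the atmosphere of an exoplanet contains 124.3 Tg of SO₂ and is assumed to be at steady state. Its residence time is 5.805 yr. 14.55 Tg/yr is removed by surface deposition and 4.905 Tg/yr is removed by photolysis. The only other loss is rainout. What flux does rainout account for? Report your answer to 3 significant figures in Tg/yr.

Total removal F = M/τ = 124.3 / 5.805 = 21.41 Tg/yr.
Rainout = F − (14.55 + 4.905) = 21.41 − 19.46 = 1.958 Tg/yr.

1.96 Tg/yr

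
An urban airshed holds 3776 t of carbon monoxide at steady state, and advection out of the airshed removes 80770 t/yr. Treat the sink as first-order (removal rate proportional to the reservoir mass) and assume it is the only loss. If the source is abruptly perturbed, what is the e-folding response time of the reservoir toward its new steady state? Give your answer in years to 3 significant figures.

For a linear reservoir the response time equals the residence time τ = M/F.
τ = 3776 / 80770 = 0.04675 yr.

0.0468 yr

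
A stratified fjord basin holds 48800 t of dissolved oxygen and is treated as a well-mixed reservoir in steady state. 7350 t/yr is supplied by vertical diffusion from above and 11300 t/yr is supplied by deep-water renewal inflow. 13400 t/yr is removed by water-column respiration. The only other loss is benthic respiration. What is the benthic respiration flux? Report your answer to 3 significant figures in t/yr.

At steady state ΣF_in = ΣF_out.
ΣF_in = 7350 + 11300 = 18650 t/yr.
Benthic respiration flux = ΣF_in − (13400) = 18650 − 13400 = 5250 t/yr.

5250 t/yr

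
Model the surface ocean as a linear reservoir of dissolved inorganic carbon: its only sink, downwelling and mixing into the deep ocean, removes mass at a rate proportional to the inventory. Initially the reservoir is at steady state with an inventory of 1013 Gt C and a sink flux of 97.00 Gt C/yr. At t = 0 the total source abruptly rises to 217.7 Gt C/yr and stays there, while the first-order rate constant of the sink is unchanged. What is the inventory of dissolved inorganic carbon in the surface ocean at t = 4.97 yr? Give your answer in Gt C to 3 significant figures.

Residence time τ = M₀/F₀ = 10.44 yr. The eventual steady state is M_∞ = M₀·(F₁/F₀) = 1013 × 217.7/97.00 = 2273.5 Gt C.
The anomaly ΔM(t) = M(t) − M_∞ decays as ΔM₀·e^(−t/τ) with ΔM₀ = 1013 − 2273.5 = −1261 Gt C.
At t = 4.97 yr, e^(−t/τ) = e^(−0.4759) = 0.6213, so ΔM = −783.2 Gt C and M = 2273.5 − 783.2 = 1490.3 Gt C.

1490 Gt C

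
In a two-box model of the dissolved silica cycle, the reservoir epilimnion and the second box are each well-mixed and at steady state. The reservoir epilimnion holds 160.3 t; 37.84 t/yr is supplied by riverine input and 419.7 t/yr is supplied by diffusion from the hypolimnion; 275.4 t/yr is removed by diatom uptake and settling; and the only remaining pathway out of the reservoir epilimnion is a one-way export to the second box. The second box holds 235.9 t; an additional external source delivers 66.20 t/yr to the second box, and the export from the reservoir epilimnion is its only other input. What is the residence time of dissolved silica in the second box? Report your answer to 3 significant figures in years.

0.950 yr

Balance the reservoir epilimnion: ΣF_in = 37.84 + 419.7 = 457.54 t/yr.
Export to the second box = ΣF_in − (275.4) = 182.14 t/yr.
Total input to the second box = 182.14 + 66.20 = 248.34 t/yr; at steady state this equals its total output.
τ = M / F = 235.9 / 248.34 = 0.9499 yr.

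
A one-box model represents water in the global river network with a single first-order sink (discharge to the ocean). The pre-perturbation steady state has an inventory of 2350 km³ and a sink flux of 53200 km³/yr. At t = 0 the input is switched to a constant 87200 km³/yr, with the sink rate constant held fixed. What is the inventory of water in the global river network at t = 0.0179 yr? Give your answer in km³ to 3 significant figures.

2850 km³

τ = M₀/F₀ = 2350/53200 = 0.04417 yr; rate constant k = 1/τ.
New steady state M_∞ = F₁/k = F₁·τ = 87200 × 0.04417 = 3851.9 km³.
M(t) = M_∞ + (M₀ − M_∞)·e^(−t/τ); t/τ = 0.0179/0.04417 = 0.4052, so e^(−t/τ) = 0.6668.
M(t) = 3851.9 − 1502 × 0.6668 = 2850.4 km³.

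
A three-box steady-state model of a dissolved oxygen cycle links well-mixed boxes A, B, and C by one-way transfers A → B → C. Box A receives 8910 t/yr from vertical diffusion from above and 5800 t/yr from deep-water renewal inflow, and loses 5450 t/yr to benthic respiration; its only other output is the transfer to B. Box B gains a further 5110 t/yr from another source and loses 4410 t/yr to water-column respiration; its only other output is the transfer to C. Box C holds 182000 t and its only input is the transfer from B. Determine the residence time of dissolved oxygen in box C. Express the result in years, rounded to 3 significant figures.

Box A: F(A→B) = (8910 + 5800) − 5450 = 9260.0 t/yr.
Box B: F(B→C) = (9260.0 + 5110) − 4410 = 9960.0 t/yr.
Box C throughput = its input = 9960.0 t/yr; τ = 182000 / 9960.0 = 18.27 yr.

18.3 yr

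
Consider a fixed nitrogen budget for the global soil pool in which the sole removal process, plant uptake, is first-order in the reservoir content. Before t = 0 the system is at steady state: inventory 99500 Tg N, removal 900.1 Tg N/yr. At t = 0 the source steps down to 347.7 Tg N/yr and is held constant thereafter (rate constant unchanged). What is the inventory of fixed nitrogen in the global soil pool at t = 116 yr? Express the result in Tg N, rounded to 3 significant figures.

The sink rate constant is k = F₀/M₀ = 900.1/99500 = 0.009046 yr⁻¹.
Solving dM/dt = F₁ − kM with M(0) = M₀ gives M(t) = F₁/k + (M₀ − F₁/k)·e^(−kt).
F₁/k = 347.7/0.009046 = 38436 Tg N; kt = 0.009046 × 116 = 1.049, e^(−kt) = 0.3502.
M(116) = 38436 + (99500 − 38436) × 0.3502 = 38436 + 21380 = 59818 Tg N.

59800 Tg N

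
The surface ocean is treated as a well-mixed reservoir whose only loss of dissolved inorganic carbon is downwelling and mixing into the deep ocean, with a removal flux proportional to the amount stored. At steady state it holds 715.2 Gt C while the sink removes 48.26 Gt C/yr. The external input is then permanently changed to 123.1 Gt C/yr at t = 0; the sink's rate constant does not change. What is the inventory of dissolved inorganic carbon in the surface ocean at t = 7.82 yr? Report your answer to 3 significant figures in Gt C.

Residence time τ = M₀/F₀ = 14.82 yr. The eventual steady state is M_∞ = M₀·(F₁/F₀) = 715.2 × 123.1/48.26 = 1824.3 Gt C.
The anomaly ΔM(t) = M(t) − M_∞ decays as ΔM₀·e^(−t/τ) with ΔM₀ = 715.2 − 1824.3 = −1109 Gt C.
At t = 7.82 yr, e^(−t/τ) = e^(−0.5277) = 0.5900, so ΔM = −654.3 Gt C and M = 1824.3 − 654.3 = 1170.0 Gt C.

1170 Gt C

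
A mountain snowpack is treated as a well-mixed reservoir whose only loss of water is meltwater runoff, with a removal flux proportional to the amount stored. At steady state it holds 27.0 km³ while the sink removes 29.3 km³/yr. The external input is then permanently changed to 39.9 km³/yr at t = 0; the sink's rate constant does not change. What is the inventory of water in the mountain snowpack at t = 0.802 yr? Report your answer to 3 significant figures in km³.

32.7 km³

τ = M₀/F₀ = 27.0/29.3 = 0.9215 yr; rate constant k = 1/τ.
New steady state M_∞ = F₁/k = F₁·τ = 39.9 × 0.9215 = 36.768 km³.
M(t) = M_∞ + (M₀ − M_∞)·e^(−t/τ); t/τ = 0.802/0.9215 = 0.8703, so e^(−t/τ) = 0.4188.
M(t) = 36.768 − 9.768 × 0.4188 = 32.677 km³.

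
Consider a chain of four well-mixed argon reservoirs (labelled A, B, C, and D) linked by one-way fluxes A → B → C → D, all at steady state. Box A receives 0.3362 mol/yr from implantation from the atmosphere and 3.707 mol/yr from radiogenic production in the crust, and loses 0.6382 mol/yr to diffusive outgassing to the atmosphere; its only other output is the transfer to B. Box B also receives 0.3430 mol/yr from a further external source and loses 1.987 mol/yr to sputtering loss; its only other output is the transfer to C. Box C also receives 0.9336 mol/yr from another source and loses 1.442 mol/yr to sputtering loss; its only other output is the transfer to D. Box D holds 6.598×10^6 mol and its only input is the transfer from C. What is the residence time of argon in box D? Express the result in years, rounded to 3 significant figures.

Box A: F(A→B) = (0.3362 + 3.707) − 0.6382 = 3.4050 mol/yr.
Box B: F(B→C) = (3.4050 + 0.3430) − 1.987 = 1.7610 mol/yr.
Box C: F(C→D) = (1.7610 + 0.9336) − 1.442 = 1.2526 mol/yr.
Box D throughput = its input = 1.2526 mol/yr; τ = 6.598×10^6 / 1.2526 = 5.267×10^6 yr.

5.27×10^6 yr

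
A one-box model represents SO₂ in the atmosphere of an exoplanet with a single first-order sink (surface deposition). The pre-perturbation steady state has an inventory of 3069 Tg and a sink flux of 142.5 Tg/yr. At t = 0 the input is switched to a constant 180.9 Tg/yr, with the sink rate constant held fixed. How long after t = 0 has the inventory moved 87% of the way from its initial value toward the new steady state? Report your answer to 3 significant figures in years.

43.9 yr

τ = M₀/F₀ = 3069/142.5 = 21.54 yr.
The remaining gap fraction is e^(−t/τ); 87% covered ⇒ e^(−t/τ) = 0.130.
t = −τ ln(0.130) = 21.54 × 2.040 = 43.94 yr.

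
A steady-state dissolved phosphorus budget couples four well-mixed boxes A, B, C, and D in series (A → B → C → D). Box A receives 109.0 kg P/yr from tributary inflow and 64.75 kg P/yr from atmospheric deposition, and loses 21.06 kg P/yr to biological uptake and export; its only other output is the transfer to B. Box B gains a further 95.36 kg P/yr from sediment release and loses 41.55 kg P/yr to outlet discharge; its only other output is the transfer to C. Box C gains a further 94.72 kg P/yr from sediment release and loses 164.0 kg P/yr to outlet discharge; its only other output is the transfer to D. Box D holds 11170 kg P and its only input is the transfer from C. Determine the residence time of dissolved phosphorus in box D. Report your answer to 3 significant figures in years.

Box A: F(A→B) = (109.0 + 64.75) − 21.06 = 152.69 kg P/yr.
Box B: F(B→C) = (152.69 + 95.36) − 41.55 = 206.50 kg P/yr.
Box C: F(C→D) = (206.50 + 94.72) − 164.0 = 137.22 kg P/yr.
Box D throughput = its input = 137.22 kg P/yr; τ = 11170 / 137.22 = 81.40 yr.

81.4 yr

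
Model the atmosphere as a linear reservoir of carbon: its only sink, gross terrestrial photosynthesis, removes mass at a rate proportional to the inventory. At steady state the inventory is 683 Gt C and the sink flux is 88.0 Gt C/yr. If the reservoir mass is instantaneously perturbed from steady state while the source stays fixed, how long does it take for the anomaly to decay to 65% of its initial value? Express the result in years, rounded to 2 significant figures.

For a linear reservoir the anomaly decays as exp(−t/τ) with τ = M/F = 683/88.0 = 7.761 yr.
exp(−t/τ) = 0.65 ⇒ t = −τ ln(0.65) = 7.761 × 0.4308 = 3.343 yr.

3.3 yr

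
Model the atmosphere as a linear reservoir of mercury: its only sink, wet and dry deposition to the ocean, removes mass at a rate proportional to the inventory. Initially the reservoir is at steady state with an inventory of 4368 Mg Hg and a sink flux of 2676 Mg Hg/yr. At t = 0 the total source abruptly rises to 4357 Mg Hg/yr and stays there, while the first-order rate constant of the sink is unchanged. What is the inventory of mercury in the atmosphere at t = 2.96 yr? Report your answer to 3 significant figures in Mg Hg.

6660 Mg Hg

The sink rate constant is k = F₀/M₀ = 2676/4368 = 0.6126 yr⁻¹.
Solving dM/dt = F₁ − kM with M(0) = M₀ gives M(t) = F₁/k + (M₀ − F₁/k)·e^(−kt).
F₁/k = 4357/0.6126 = 7111.9 Mg Hg; kt = 0.6126 × 2.96 = 1.813, e^(−kt) = 0.1631.
M(2.96) = 7111.9 + (4368 − 7111.9) × 0.1631 = 7111.9 − 447.5 = 6664.4 Mg Hg.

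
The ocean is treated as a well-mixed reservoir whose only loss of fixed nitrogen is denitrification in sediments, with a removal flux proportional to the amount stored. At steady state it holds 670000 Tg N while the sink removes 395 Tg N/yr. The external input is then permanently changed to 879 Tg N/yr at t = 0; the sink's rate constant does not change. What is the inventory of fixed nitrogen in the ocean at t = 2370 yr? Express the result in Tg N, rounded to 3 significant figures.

1.29×10^6 Tg N

The sink rate constant is k = F₀/M₀ = 395/670000 = 0.0005896 yr⁻¹.
Solving dM/dt = F₁ − kM with M(0) = M₀ gives M(t) = F₁/k + (M₀ − F₁/k)·e^(−kt).
F₁/k = 879/0.0005896 = 1.4910×10^6 Tg N; kt = 0.0005896 × 2370 = 1.397, e^(−kt) = 0.2473.
M(2370) = 1.4910×10^6 + (670000 − 1.4910×10^6) × 0.2473 = 1.4910×10^6 − 203000 = 1.2880×10^6 Tg N.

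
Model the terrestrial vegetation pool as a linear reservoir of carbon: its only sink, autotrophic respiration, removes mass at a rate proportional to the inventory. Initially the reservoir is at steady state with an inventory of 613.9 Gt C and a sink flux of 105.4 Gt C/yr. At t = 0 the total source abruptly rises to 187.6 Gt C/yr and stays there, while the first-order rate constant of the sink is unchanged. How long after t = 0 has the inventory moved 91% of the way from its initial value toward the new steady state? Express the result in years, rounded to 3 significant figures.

14.0 yr

τ = M₀/F₀ = 613.9/105.4 = 5.824 yr.
The remaining gap fraction is e^(−t/τ); 91% covered ⇒ e^(−t/τ) = 0.0900.
t = −τ ln(0.0900) = 5.824 × 2.408 = 14.03 yr.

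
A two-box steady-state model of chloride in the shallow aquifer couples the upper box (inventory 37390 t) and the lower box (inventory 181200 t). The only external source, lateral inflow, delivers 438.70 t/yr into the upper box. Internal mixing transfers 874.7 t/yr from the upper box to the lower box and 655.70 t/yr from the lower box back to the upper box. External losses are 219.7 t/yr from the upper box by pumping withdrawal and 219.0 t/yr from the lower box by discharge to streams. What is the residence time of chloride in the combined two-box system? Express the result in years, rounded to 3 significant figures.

Residence time in the combined system uses the total inventory and the total *external* removal — internal exchanges between the two boxes cancel.
M_total = 37390 + 181200 = 218590 t.
ΣF_external_out = 219.7 + 219.0 = 438.70 t/yr.
τ = M_total / ΣF_ext = 218590 / 438.70 = 498.3 yr.

498 yr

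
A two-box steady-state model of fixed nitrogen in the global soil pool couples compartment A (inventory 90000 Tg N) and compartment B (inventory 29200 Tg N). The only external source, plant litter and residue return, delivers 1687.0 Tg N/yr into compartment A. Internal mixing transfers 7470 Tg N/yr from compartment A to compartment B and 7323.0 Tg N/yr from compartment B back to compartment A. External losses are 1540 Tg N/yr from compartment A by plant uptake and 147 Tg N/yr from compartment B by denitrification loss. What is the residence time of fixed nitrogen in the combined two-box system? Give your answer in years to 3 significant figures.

Treat the two boxes together as one reservoir: the mixing fluxes between them are internal recycling, so τ = ΣM / Σ(external losses).
M_total = 90000 + 29200 = 119200 Tg N.
ΣF_external_out = 1540 + 147 = 1687.0 Tg N/yr.
τ = M_total / ΣF_ext = 119200 / 1687.0 = 70.66 yr.

70.7 yr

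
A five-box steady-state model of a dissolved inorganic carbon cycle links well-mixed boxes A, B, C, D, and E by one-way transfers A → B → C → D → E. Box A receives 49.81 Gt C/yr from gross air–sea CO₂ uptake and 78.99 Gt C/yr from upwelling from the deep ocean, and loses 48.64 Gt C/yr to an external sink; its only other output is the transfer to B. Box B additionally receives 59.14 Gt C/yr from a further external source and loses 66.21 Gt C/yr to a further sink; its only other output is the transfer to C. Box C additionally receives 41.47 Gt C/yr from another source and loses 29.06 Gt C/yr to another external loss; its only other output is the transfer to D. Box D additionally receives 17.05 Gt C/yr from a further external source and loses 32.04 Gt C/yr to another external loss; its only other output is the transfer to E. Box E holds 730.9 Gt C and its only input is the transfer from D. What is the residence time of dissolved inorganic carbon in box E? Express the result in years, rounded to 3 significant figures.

10.4 yr

Box A: F(A→B) = (49.81 + 78.99) − 48.64 = 80.160 Gt C/yr.
Box B: F(B→C) = (80.160 + 59.14) − 66.21 = 73.090 Gt C/yr.
Box C: F(C→D) = (73.090 + 41.47) − 29.06 = 85.500 Gt C/yr.
Box D: F(D→E) = (85.500 + 17.05) − 32.04 = 70.510 Gt C/yr.
Box E throughput = its input = 70.510 Gt C/yr; τ = 730.9 / 70.510 = 10.37 yr.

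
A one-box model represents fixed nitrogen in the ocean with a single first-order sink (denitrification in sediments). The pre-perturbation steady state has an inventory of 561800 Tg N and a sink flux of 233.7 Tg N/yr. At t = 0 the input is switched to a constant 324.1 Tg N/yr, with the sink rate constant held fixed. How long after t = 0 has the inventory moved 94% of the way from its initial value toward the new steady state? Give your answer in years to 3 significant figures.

6760 yr

τ = M₀/F₀ = 561800/233.7 = 2404 yr.
The remaining gap fraction is e^(−t/τ); 94% covered ⇒ e^(−t/τ) = 0.0600.
t = −τ ln(0.0600) = 2404 × 2.813 = 6763 yr.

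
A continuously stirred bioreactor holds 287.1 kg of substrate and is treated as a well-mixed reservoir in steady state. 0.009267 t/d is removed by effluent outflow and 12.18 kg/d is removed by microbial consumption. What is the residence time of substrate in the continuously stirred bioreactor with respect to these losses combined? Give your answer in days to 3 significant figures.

13.4 d

Convert the effluent outflow flux: 0.009267 t/d = 9.267 kg/d.
Total removal = 9.267 + 12.18 = 21.447 kg/d.
τ = M / ΣF_out = 287.1 / 21.447 = 13.39 d.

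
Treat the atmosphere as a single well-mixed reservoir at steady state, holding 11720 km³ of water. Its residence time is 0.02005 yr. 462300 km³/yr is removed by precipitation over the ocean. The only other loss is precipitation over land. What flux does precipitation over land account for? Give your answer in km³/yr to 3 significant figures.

122000 km³/yr

Total removal F = M/τ = 11720 / 0.02005 = 584500 km³/yr.
Precipitation over land = F − (462300) = 584500 − 462300 = 122200 km³/yr.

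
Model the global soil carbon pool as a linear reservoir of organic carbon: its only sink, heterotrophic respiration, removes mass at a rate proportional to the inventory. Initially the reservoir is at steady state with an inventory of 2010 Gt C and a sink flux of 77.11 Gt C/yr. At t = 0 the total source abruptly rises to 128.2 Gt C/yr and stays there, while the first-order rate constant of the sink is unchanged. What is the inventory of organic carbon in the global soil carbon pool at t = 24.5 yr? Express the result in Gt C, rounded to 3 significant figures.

Residence time τ = M₀/F₀ = 26.07 yr. The eventual steady state is M_∞ = M₀·(F₁/F₀) = 2010 × 128.2/77.11 = 3341.7 Gt C.
The anomaly ΔM(t) = M(t) − M_∞ decays as ΔM₀·e^(−t/τ) with ΔM₀ = 2010 − 3341.7 = −1332 Gt C.
At t = 24.5 yr, e^(−t/τ) = e^(−0.9399) = 0.3907, so ΔM = −520.3 Gt C and M = 3341.7 − 520.3 = 2821.5 Gt C.

2820 Gt C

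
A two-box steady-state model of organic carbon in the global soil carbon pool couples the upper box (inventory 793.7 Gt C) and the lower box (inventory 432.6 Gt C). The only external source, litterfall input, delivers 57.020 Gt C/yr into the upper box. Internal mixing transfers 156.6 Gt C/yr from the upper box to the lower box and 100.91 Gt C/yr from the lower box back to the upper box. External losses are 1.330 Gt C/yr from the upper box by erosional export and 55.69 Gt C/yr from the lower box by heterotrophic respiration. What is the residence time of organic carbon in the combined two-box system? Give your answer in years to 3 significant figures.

21.5 yr

Residence time in the combined system uses the total inventory and the total *external* removal — internal exchanges between the two boxes cancel.
M_total = 793.7 + 432.6 = 1226.3 Gt C.
ΣF_external_out = 1.330 + 55.69 = 57.020 Gt C/yr.
τ = M_total / ΣF_ext = 1226.3 / 57.020 = 21.51 yr.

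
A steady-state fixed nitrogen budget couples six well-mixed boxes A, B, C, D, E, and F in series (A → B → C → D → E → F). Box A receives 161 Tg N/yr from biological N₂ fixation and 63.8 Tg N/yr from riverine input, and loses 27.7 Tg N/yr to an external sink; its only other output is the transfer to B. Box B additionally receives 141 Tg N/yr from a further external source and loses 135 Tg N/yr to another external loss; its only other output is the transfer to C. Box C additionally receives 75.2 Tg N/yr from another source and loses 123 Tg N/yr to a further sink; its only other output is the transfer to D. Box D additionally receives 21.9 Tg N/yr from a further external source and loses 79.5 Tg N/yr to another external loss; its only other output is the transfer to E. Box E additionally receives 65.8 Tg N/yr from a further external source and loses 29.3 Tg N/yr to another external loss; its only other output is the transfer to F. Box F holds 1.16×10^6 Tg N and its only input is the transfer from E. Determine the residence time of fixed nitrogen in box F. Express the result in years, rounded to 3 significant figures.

8640 yr

Box A: F(A→B) = (161 + 63.8) − 27.7 = 197.10 Tg N/yr.
Box B: F(B→C) = (197.10 + 141) − 135 = 203.10 Tg N/yr.
Box C: F(C→D) = (203.10 + 75.2) − 123 = 155.30 Tg N/yr.
Box D: F(D→E) = (155.30 + 21.9) − 79.5 = 97.700 Tg N/yr.
Box E: F(E→F) = (97.700 + 65.8) − 29.3 = 134.20 Tg N/yr.
Box F throughput = its input = 134.20 Tg N/yr; τ = 1.16×10^6 / 134.20 = 8644 yr.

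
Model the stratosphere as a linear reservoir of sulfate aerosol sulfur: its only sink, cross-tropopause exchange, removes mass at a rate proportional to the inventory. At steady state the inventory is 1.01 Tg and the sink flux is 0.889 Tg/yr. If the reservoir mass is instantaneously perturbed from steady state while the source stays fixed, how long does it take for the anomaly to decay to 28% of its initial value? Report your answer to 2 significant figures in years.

1.4 yr

For a linear reservoir the anomaly decays as exp(−t/τ) with τ = M/F = 1.01/0.889 = 1.136 yr.
exp(−t/τ) = 0.28 ⇒ t = −τ ln(0.28) = 1.136 × 1.273 = 1.446 yr.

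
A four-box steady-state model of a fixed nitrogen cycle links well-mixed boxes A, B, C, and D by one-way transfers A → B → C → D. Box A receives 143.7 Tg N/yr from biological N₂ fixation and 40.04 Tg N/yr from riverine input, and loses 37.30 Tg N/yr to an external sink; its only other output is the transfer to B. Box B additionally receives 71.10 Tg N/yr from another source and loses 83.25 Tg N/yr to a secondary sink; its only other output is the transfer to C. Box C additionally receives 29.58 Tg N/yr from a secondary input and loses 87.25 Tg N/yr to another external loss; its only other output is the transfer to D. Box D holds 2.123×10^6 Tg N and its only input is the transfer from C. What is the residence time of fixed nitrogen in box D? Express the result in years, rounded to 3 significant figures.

27700 yr

Box A: F(A→B) = (143.7 + 40.04) − 37.30 = 146.44 Tg N/yr.
Box B: F(B→C) = (146.44 + 71.10) − 83.25 = 134.29 Tg N/yr.
Box C: F(C→D) = (134.29 + 29.58) − 87.25 = 76.620 Tg N/yr.
Box D throughput = its input = 76.620 Tg N/yr; τ = 2.123×10^6 / 76.620 = 27710 yr.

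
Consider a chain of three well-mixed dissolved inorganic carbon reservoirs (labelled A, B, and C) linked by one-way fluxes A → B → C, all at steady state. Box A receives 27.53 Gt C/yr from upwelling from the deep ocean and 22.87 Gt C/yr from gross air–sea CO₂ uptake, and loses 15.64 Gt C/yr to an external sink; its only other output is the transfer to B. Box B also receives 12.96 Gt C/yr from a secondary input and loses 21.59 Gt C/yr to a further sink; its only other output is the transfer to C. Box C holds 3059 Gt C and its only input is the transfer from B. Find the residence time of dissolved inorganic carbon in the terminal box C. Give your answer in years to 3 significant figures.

Box A: F(A→B) = (27.53 + 22.87) − 15.64 = 34.760 Gt C/yr.
Box B: F(B→C) = (34.760 + 12.96) − 21.59 = 26.130 Gt C/yr.
Box C throughput = its input = 26.130 Gt C/yr; τ = 3059 / 26.130 = 117.1 yr.

117 yr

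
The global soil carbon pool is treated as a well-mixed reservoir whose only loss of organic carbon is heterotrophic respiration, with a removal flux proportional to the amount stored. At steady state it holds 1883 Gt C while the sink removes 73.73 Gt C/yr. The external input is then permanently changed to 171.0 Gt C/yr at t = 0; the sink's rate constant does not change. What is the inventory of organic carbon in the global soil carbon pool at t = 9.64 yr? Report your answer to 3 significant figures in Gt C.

2660 Gt C

The sink rate constant is k = F₀/M₀ = 73.73/1883 = 0.03916 yr⁻¹.
Solving dM/dt = F₁ − kM with M(0) = M₀ gives M(t) = F₁/k + (M₀ − F₁/k)·e^(−kt).
F₁/k = 171.0/0.03916 = 4367.2 Gt C; kt = 0.03916 × 9.64 = 0.3775, e^(−kt) = 0.6856.
M(9.64) = 4367.2 + (1883 − 4367.2) × 0.6856 = 4367.2 − 1703 = 2664.0 Gt C.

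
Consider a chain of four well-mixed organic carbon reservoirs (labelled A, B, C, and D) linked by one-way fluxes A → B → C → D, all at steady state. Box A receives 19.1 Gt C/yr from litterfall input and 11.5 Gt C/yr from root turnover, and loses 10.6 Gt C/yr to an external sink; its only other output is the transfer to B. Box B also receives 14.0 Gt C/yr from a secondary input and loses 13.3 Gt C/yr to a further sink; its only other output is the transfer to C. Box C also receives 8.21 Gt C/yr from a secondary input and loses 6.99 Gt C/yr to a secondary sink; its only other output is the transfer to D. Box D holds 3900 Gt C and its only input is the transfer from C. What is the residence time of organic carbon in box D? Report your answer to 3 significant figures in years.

Box A: F(A→B) = (19.1 + 11.5) − 10.6 = 20.000 Gt C/yr.
Box B: F(B→C) = (20.000 + 14.0) − 13.3 = 20.700 Gt C/yr.
Box C: F(C→D) = (20.700 + 8.21) − 6.99 = 21.920 Gt C/yr.
Box D throughput = its input = 21.920 Gt C/yr; τ = 3900 / 21.920 = 177.9 yr.

178 yr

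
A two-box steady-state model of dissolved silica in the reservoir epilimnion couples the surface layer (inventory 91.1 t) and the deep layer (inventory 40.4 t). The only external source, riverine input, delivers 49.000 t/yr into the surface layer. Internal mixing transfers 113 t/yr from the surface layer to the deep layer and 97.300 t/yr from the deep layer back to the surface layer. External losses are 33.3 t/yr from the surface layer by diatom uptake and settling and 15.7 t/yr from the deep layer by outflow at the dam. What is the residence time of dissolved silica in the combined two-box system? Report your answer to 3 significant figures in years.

For the system as a whole, the A↔B exchange is internal and contributes nothing to the throughput; only the external sinks remove mass.
M_total = 91.1 + 40.4 = 131.50 t.
ΣF_external_out = 33.3 + 15.7 = 49.000 t/yr.
τ = M_total / ΣF_ext = 131.50 / 49.000 = 2.684 yr.

2.68 yr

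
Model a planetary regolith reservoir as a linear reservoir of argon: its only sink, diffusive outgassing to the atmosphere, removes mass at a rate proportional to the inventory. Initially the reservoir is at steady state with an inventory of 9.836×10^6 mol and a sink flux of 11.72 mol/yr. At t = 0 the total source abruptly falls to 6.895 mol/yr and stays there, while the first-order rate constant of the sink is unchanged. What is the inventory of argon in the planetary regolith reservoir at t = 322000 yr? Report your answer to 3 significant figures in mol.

8.55×10^6 mol

The sink rate constant is k = F₀/M₀ = 11.72/9.836×10^6 = 1.192×10^-6 yr⁻¹.
Solving dM/dt = F₁ − kM with M(0) = M₀ gives M(t) = F₁/k + (M₀ − F₁/k)·e^(−kt).
F₁/k = 6.895/1.192×10^-6 = 5.7866×10^6 mol; kt = 1.192×10^-6 × 322000 = 0.3837, e^(−kt) = 0.6814.
M(322000) = 5.7866×10^6 + (9.836×10^6 − 5.7866×10^6) × 0.6814 = 5.7866×10^6 + 2.759×10^6 = 8.5457×10^6 mol.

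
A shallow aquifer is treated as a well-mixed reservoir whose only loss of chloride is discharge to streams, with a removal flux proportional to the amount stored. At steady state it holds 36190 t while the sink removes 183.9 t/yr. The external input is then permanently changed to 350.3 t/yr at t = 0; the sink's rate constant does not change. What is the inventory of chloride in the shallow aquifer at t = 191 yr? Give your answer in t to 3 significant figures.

Residence time τ = M₀/F₀ = 196.8 yr. The eventual steady state is M_∞ = M₀·(F₁/F₀) = 36190 × 350.3/183.9 = 68936 t.
The anomaly ΔM(t) = M(t) − M_∞ decays as ΔM₀·e^(−t/τ) with ΔM₀ = 36190 − 68936 = −32750 t.
At t = 191 yr, e^(−t/τ) = e^(−0.9706) = 0.3789, so ΔM = −12410 t and M = 68936 − 12410 = 56530 t.

56500 t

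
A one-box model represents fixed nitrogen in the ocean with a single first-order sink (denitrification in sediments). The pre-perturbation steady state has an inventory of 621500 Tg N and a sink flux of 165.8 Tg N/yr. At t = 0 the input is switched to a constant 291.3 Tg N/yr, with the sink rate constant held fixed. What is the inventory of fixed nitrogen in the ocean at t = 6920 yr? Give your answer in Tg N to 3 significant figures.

Residence time τ = M₀/F₀ = 3748 yr. The eventual steady state is M_∞ = M₀·(F₁/F₀) = 621500 × 291.3/165.8 = 1.0919×10^6 Tg N.
The anomaly ΔM(t) = M(t) − M_∞ decays as ΔM₀·e^(−t/τ) with ΔM₀ = 621500 − 1.0919×10^6 = −470400 Tg N.
At t = 6920 yr, e^(−t/τ) = e^(−1.846) = 0.1579, so ΔM = −74260 Tg N and M = 1.0919×10^6 − 74260 = 1.0177×10^6 Tg N.

1.02×10^6 Tg N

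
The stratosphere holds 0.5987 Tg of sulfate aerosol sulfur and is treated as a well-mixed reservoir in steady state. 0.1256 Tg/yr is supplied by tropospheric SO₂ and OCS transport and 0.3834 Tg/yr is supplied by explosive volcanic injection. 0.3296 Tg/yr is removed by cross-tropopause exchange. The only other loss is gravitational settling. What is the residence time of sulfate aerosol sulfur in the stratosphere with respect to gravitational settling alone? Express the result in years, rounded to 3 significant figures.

3.34 yr

At steady state ΣF_in = ΣF_out.
ΣF_in = 0.1256 + 0.3834 = 0.50900 Tg/yr.
Gravitational settling flux = ΣF_in − (0.3296) = 0.50900 − 0.3296 = 0.1794 Tg/yr.
τ = M / F = 0.5987 / 0.1794 = 3.337 yr.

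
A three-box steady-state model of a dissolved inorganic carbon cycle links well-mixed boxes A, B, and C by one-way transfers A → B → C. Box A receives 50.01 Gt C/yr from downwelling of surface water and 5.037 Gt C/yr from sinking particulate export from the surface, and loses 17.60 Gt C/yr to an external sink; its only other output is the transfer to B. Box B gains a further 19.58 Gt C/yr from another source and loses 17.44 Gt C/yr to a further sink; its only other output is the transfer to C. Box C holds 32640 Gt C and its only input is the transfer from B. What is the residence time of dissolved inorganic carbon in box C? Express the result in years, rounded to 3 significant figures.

Box A: F(A→B) = (50.01 + 5.037) − 17.60 = 37.447 Gt C/yr.
Box B: F(B→C) = (37.447 + 19.58) − 17.44 = 39.587 Gt C/yr.
Box C throughput = its input = 39.587 Gt C/yr; τ = 32640 / 39.587 = 824.5 yr.

825 yr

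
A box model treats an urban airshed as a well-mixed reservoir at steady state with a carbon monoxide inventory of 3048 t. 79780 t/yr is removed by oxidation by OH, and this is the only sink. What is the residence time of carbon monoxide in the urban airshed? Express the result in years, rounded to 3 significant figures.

τ = M / F = 3048 / 79780 = 0.03821 yr.

0.0382 yr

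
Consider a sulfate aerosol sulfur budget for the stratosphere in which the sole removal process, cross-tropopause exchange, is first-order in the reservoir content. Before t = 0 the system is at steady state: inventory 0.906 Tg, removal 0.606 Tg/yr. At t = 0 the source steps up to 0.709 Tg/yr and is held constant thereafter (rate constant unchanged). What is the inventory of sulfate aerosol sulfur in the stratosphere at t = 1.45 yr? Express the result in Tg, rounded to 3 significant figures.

Residence time τ = M₀/F₀ = 1.495 yr. The eventual steady state is M_∞ = M₀·(F₁/F₀) = 0.906 × 0.709/0.606 = 1.0600 Tg.
The anomaly ΔM(t) = M(t) − M_∞ decays as ΔM₀·e^(−t/τ) with ΔM₀ = 0.906 − 1.0600 = −0.1540 Tg.
At t = 1.45 yr, e^(−t/τ) = e^(−0.9699) = 0.3791, so ΔM = −0.05838 Tg and M = 1.0600 − 0.05838 = 1.0016 Tg.

1.00 Tg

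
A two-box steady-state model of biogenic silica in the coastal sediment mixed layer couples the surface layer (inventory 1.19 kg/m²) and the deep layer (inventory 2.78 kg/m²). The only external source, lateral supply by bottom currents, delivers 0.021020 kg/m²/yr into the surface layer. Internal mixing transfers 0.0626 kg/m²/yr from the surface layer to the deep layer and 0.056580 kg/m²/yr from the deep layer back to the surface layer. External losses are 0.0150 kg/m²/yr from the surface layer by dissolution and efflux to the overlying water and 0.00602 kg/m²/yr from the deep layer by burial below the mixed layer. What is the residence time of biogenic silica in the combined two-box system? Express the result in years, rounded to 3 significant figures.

189 yr

For the system as a whole, the A↔B exchange is internal and contributes nothing to the throughput; only the external sinks remove mass.
M_total = 1.19 + 2.78 = 3.9700 kg/m².
ΣF_external_out = 0.0150 + 0.00602 = 0.021020 kg/m²/yr.
τ = M_total / ΣF_ext = 3.9700 / 0.021020 = 188.9 yr.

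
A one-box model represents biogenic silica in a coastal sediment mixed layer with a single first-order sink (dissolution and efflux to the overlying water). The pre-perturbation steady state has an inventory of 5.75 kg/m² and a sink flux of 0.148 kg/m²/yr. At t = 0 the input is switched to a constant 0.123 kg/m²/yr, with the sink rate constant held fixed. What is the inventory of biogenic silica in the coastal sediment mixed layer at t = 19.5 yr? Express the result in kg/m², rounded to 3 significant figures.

The sink rate constant is k = F₀/M₀ = 0.148/5.75 = 0.02574 yr⁻¹.
Solving dM/dt = F₁ − kM with M(0) = M₀ gives M(t) = F₁/k + (M₀ − F₁/k)·e^(−kt).
F₁/k = 0.123/0.02574 = 4.7787 kg/m²; kt = 0.02574 × 19.5 = 0.5019, e^(−kt) = 0.6054.
M(19.5) = 4.7787 + (5.75 − 4.7787) × 0.6054 = 4.7787 + 0.5880 = 5.3667 kg/m².

5.37 kg/m²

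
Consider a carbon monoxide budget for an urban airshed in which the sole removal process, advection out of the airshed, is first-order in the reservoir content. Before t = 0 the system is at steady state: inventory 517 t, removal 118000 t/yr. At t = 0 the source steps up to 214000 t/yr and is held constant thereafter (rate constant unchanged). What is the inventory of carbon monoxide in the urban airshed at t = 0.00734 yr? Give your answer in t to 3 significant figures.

859 t

The sink rate constant is k = F₀/M₀ = 118000/517 = 228.2 yr⁻¹.
Solving dM/dt = F₁ − kM with M(0) = M₀ gives M(t) = F₁/k + (M₀ − F₁/k)·e^(−kt).
F₁/k = 214000/228.2 = 937.61 t; kt = 228.2 × 0.00734 = 1.675, e^(−kt) = 0.1873.
M(0.00734) = 937.61 + (517 − 937.61) × 0.1873 = 937.61 − 78.76 = 858.85 t.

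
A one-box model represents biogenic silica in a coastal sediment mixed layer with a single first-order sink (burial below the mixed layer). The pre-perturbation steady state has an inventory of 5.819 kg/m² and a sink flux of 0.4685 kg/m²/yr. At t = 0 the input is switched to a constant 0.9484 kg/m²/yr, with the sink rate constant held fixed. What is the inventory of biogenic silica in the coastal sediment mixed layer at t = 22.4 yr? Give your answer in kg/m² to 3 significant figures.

10.8 kg/m²

The sink rate constant is k = F₀/M₀ = 0.4685/5.819 = 0.08051 yr⁻¹.
Solving dM/dt = F₁ − kM with M(0) = M₀ gives M(t) = F₁/k + (M₀ − F₁/k)·e^(−kt).
F₁/k = 0.9484/0.08051 = 11.780 kg/m²; kt = 0.08051 × 22.4 = 1.803, e^(−kt) = 0.1647.
M(22.4) = 11.780 + (5.819 − 11.780) × 0.1647 = 11.780 − 0.9819 = 10.798 kg/m².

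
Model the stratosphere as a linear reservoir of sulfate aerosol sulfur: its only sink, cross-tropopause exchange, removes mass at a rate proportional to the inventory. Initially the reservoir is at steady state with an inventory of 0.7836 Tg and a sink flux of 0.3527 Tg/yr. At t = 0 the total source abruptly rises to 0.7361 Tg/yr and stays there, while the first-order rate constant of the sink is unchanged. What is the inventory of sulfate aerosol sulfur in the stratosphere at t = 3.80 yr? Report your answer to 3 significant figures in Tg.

1.48 Tg

Residence time τ = M₀/F₀ = 2.222 yr. The eventual steady state is M_∞ = M₀·(F₁/F₀) = 0.7836 × 0.7361/0.3527 = 1.6354 Tg.
The anomaly ΔM(t) = M(t) − M_∞ decays as ΔM₀·e^(−t/τ) with ΔM₀ = 0.7836 − 1.6354 = −0.8518 Tg.
At t = 3.80 yr, e^(−t/τ) = e^(−1.710) = 0.1808, so ΔM = −0.1540 Tg and M = 1.6354 − 0.1540 = 1.4814 Tg.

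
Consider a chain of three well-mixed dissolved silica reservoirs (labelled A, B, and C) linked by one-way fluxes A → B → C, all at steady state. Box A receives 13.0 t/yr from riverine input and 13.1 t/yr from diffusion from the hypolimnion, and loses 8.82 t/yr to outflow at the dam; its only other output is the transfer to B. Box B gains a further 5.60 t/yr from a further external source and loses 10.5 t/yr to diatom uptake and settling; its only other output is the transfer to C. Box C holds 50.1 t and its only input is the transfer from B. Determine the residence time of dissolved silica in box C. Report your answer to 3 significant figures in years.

4.05 yr

Box A: F(A→B) = (13.0 + 13.1) − 8.82 = 17.280 t/yr.
Box B: F(B→C) = (17.280 + 5.60) − 10.5 = 12.380 t/yr.
Box C throughput = its input = 12.380 t/yr; τ = 50.1 / 12.380 = 4.047 yr.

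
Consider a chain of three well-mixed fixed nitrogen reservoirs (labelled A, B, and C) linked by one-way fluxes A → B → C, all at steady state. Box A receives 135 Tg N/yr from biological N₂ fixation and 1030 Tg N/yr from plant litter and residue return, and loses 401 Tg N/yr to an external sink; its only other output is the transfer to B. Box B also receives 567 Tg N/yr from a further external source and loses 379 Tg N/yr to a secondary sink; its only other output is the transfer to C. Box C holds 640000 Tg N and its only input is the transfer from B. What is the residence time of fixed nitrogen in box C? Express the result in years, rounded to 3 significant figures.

Box A: F(A→B) = (135 + 1030) − 401 = 764.00 Tg N/yr.
Box B: F(B→C) = (764.00 + 567) − 379 = 952.00 Tg N/yr.
Box C throughput = its input = 952.00 Tg N/yr; τ = 640000 / 952.00 = 672.3 yr.

672 yr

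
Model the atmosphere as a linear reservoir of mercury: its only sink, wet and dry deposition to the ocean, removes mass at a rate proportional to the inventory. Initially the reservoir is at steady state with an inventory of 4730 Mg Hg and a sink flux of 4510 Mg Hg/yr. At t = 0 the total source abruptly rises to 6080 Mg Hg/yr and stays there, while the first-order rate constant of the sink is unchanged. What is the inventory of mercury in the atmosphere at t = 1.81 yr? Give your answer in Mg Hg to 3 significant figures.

The sink rate constant is k = F₀/M₀ = 4510/4730 = 0.9535 yr⁻¹.
Solving dM/dt = F₁ − kM with M(0) = M₀ gives M(t) = F₁/k + (M₀ − F₁/k)·e^(−kt).
F₁/k = 6080/0.9535 = 6376.6 Mg Hg; kt = 0.9535 × 1.81 = 1.726, e^(−kt) = 0.1780.
M(1.81) = 6376.6 + (4730 − 6376.6) × 0.1780 = 6376.6 − 293.1 = 6083.4 Mg Hg.

6080 Mg Hg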